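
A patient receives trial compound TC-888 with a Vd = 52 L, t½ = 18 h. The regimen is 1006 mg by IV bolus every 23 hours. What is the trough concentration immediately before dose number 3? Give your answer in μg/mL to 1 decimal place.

f = (1/2)^(τ/t½) = (1/2)^(23/18) ≈ 0.4124.
C₀ = D/Vd = 1006/52 ≈ 19.346 μg/mL.
Before the 3rd dose, 2 doses have been given. Superposition: Cmin = C₀·(f + f²).
≈ 19.346 × (0.4124 + 0.1701) ≈ 19.346 × 0.5825 ≈ 11.269 μg/mL.

11.3 μg/mL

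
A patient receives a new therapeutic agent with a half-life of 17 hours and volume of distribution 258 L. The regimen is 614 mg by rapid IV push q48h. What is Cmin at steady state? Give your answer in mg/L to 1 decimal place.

0.4 mg/L

Over one 48-h interval, 48/17 ≈ 2.8235 half-lives elapse, leaving f ≈ 0.1413 of each dose.
Each bolus raises the concentration by D/Vd = 614/258 ≈ 2.380 mg/L.
Steady-state trough Cmin,ss = C₀·f/(1−f) ≈ 2.380 × 0.1413/0.8587 ≈ 0.392 mg/L.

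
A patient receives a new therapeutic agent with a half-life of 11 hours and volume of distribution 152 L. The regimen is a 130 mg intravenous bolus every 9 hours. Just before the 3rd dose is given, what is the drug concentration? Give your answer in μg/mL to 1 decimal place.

0.8 μg/mL

f = (1/2)^(τ/t½) = (1/2)^(9/11) ≈ 0.5672.
C₀ = D/Vd = 130/152 ≈ 0.855 μg/mL.
Before the 3rd dose, 2 doses have been given. Superposition: Cmin = C₀·(f + f²).
≈ 0.855 × (0.5672 + 0.3217) ≈ 0.855 × 0.8889 ≈ 0.760 μg/mL.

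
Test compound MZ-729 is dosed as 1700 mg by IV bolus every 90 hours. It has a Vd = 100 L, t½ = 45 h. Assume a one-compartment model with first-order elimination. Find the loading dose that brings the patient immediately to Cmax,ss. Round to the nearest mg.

2267 mg

f = (1/2)^(90/45) ≈ 0.250000; accumulation ratio R = 1/(1−f) ≈ 1.33333.
Loading dose to hit Cmax,ss on first dose: D_load = D_maint·R ≈ 1700 × 1.33333 ≈ 2266.66 mg.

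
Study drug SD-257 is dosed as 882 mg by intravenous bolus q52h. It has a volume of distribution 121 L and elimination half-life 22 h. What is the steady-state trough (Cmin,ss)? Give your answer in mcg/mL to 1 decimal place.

τ/t½ = 52/22 ≈ 2.3636, so fraction remaining f = (1/2)^(52/22) ≈ 0.1943.
Each bolus raises the concentration by D/Vd = 882/121 ≈ 7.289 mcg/mL.
Steady-state trough Cmin,ss = C₀·f/(1−f) ≈ 7.289 × 0.1943/0.8057 ≈ 1.758 mcg/mL.

1.8 mcg/mL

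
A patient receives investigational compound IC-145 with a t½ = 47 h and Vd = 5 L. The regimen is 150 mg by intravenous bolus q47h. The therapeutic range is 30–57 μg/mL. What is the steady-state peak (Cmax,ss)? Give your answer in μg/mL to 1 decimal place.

τ = 47 h = 1 half-life, so f = (1/2)^1 = 0.5.
At steady state, R = 1/(1 − 0.5) = 2/1.
Single-dose peak C₀ = D/Vd = 150/5 = 30 μg/mL.
Steady-state peak Cmax,ss = C₀·R = 30 × 2/1 ≈ 60.000 μg/mL.
Peak 60.0 μg/mL vs MTC 57 μg/mL: exceeds toxic threshold.

60.0 μg/mL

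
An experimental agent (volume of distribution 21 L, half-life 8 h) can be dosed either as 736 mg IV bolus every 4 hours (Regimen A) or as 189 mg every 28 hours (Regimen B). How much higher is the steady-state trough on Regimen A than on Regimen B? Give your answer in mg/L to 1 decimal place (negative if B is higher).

83.7 mg/L

Regimen A: f = (1/2)^(4/8) ≈ 0.7071; Cmin,ss = (736/21)·f/(1−f) ≈ 84.610 mg/L.
Regimen B: f = (1/2)^(28/8) ≈ 0.0884; Cmin,ss = (189/21)·f/(1−f) ≈ 0.873 mg/L.
Difference ≈ 84.610 − 0.873 ≈ 83.737 mg/L.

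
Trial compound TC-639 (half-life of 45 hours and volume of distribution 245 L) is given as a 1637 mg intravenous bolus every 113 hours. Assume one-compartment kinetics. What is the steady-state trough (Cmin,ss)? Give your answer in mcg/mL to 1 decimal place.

τ/t½ = 113/45 ≈ 2.5111, so fraction remaining f = (1/2)^(113/45) ≈ 0.1754.
Accumulation ratio R = 1/(1 − f) ≈ 1/0.8246 ≈ 1.2127.
Single-dose peak C₀ = D/Vd = 1637/245 ≈ 6.682 mcg/mL.
Cmax,ss = C₀/(1 − f) ≈ 6.682/0.8246 ≈ 8.103 mcg/mL.
Steady-state trough Cmin,ss = Cmax,ss·f ≈ 8.103 × 0.1754 ≈ 1.421 mcg/mL.

1.4 mcg/mL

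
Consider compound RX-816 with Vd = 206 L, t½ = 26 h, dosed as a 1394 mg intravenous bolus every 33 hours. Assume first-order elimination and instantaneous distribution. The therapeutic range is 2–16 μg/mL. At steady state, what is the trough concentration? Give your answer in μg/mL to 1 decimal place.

k = ln2/t½ = ln2/26 ≈ 0.026660 h⁻¹; fraction remaining f = e^(−kτ) = e^(−0.026660×33) ≈ 0.4149.
Single-dose peak C₀ = D/Vd = 1394/206 ≈ 6.767 μg/mL.
Steady-state trough Cmin,ss = C₀·f/(1−f) ≈ 6.767 × 0.4149/0.5851 ≈ 4.799 μg/mL.
Trough 4.8 μg/mL vs MEC 2 μg/mL: adequate.

4.8 μg/mL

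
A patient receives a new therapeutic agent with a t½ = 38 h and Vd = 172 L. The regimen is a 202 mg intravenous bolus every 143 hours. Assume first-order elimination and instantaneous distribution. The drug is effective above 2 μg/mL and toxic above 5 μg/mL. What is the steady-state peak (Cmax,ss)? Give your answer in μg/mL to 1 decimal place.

Over one 143-h interval, 143/38 ≈ 3.7632 half-lives elapse, leaving f ≈ 0.0737 of each dose.
Accumulation ratio R = 1/(1 − f) ≈ 1/0.9263 ≈ 1.0796.
Single-dose peak C₀ = D/Vd = 202/172 ≈ 1.174 μg/mL.
Steady-state peak Cmax,ss = C₀·R ≈ 1.174 × 1.0796 ≈ 1.267 μg/mL.
Peak 1.3 μg/mL vs MTC 5 μg/mL: below toxic threshold.

1.3 μg/mL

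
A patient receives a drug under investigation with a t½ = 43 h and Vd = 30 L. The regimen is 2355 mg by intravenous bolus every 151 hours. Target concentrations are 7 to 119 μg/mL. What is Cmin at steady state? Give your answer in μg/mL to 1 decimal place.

Over one 151-h interval, 151/43 ≈ 3.5116 half-lives elapse, leaving f ≈ 0.0877 of each dose.
Single-dose peak C₀ = D/Vd = 2355/30 ≈ 78.500 μg/mL.
Steady-state trough Cmin,ss = C₀·f/(1−f) ≈ 78.500 × 0.0877/0.9123 ≈ 7.546 μg/mL.
Trough 7.5 μg/mL vs MEC 7 μg/mL: adequate.

7.5 μg/mL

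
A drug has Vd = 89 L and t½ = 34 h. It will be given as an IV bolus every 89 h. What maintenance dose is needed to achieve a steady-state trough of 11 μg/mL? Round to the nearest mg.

τ/t½ = 89/34 ≈ 2.6176, so f = (1/2)^(89/34) ≈ 0.162933.
Cmin,ss = (D/Vd)·f/(1−f), so D = Cmin,ss·Vd·(1−f)/f.
D = 11 × 89 × (1−f)/f ≈ 11 × 89 × 5.13749 ≈ 5029.60 mg.

5030 mg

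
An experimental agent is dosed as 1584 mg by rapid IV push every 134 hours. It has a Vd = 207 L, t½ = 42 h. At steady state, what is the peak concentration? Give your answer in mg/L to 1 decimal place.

k = ln2/t½ = ln2/42 ≈ 0.016504 h⁻¹; fraction remaining f = e^(−kτ) = e^(−0.016504×134) ≈ 0.1095.
Accumulation ratio R = 1/(1 − f) ≈ 1/0.8905 ≈ 1.1230.
Single-dose peak C₀ = D/Vd = 1584/207 ≈ 7.652 mg/L.
Steady-state peak Cmax,ss = C₀·R ≈ 7.652 × 1.1230 ≈ 8.593 mg/L.

8.6 mg/L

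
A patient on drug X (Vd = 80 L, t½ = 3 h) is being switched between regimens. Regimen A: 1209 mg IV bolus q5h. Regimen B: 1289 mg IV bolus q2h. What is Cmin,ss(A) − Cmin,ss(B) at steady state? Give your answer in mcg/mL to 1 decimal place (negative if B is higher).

Regimen A: f = (1/2)^(5/3) ≈ 0.3150; Cmin,ss = (1209/80)·f/(1−f) ≈ 6.950 mcg/mL.
Regimen B: f = (1/2)^(2/3) ≈ 0.6300; Cmin,ss = (1289/80)·f/(1−f) ≈ 27.435 mcg/mL.
Difference ≈ 6.950 − 27.435 ≈ -20.485 mcg/mL.

-20.5 mcg/mL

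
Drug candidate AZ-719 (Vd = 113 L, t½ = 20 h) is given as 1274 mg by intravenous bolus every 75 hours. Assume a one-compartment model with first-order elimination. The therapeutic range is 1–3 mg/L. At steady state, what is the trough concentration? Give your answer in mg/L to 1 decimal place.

0.9 mg/L

Over one 75-h interval, 75/20 ≈ 3.75 half-lives elapse, leaving f ≈ 0.0743 of each dose.
Single-dose peak C₀ = D/Vd = 1274/113 ≈ 11.274 mg/L.
Steady-state trough Cmin,ss = C₀·f/(1−f) ≈ 11.274 × 0.0743/0.9257 ≈ 0.905 mg/L.
Trough 0.9 mg/L vs MEC 1 mg/L: subtherapeutic.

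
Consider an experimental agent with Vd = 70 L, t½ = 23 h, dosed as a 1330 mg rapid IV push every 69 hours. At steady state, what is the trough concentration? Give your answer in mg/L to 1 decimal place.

2.7 mg/L

The dosing interval is 3 half-lives, so f = 2^(−3) = 0.125.
Accumulation ratio R = 1/(1 − f) = 1/0.875 = 8/7.
Single-dose peak C₀ = D/Vd = 1330/70 = 19 mg/L.
Steady-state peak Cmax,ss = C₀·R = 19 × 8/7 ≈ 21.714 mg/L.
Steady-state trough Cmin,ss = Cmax,ss·f ≈ 21.714 × 0.125 ≈ 2.714 mg/L.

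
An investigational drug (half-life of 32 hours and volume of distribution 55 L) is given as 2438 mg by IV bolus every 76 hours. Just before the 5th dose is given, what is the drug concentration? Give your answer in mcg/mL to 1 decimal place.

f = (1/2)^(τ/t½) = (1/2)^(76/32) ≈ 0.1928.
C₀ = D/Vd = 2438/55 ≈ 44.327 mcg/mL.
Before the 5th dose, 4 doses have been given. Superposition: Cmin = C₀·(f + f² + … + f^4).
≈ 44.327 × (0.1928 + 0.0372 + 0.0072 + 0.0014) ≈ 44.327 × 0.2386 ≈ 10.576 mcg/mL.

10.6 mcg/mL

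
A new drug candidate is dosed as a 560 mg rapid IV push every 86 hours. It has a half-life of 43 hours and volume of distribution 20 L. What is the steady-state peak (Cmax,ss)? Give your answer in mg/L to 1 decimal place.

τ = 86 h = 2 half-lives, so f = (1/2)^2 = 0.25.
Accumulation ratio R = 1/(1 − f) = 1/0.75 = 4/3.
Single-dose peak C₀ = D/Vd = 560/20 = 28 mg/L.
Steady-state peak Cmax,ss = C₀·R = 28 × 4/3 ≈ 37.333 mg/L.

37.3 mg/L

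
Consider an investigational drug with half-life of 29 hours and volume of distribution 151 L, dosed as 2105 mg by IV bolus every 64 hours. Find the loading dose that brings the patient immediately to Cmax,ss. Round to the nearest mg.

2687 mg

f = (1/2)^(64/29) ≈ 0.216600; accumulation ratio R = 1/(1−f) ≈ 1.27649.
Loading dose to hit Cmax,ss on first dose: D_load = D_maint·R ≈ 2105 × 1.27649 ≈ 2687.01 mg.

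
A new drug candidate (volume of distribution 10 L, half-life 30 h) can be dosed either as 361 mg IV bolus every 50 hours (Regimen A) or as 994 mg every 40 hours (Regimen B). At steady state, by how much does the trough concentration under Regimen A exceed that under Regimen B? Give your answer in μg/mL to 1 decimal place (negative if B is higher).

-48.8 μg/mL

Regimen A: f = (1/2)^(50/30) ≈ 0.3150; Cmin,ss = (361/10)·f/(1−f) ≈ 16.601 μg/mL.
Regimen B: f = (1/2)^(40/30) ≈ 0.3969; Cmin,ss = (994/10)·f/(1−f) ≈ 65.415 μg/mL.
Difference ≈ 16.601 − 65.415 ≈ -48.814 μg/mL.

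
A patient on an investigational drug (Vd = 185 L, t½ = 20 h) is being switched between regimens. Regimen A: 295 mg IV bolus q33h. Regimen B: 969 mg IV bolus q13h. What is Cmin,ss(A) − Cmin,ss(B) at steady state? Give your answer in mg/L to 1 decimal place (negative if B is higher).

Regimen A: f = (1/2)^(33/20) ≈ 0.3186; Cmin,ss = (295/185)·f/(1−f) ≈ 0.746 mg/L.
Regimen B: f = (1/2)^(13/20) ≈ 0.6373; Cmin,ss = (969/185)·f/(1−f) ≈ 9.203 mg/L.
Difference ≈ 0.746 − 9.203 ≈ -8.457 mg/L.

-8.5 mg/L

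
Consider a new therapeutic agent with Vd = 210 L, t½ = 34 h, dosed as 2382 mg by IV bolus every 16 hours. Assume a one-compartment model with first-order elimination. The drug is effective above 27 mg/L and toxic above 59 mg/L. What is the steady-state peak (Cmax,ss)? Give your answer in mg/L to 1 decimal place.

τ/t½ = 16/34 ≈ 0.47059, so fraction remaining f = (1/2)^(16/34) ≈ 0.7217.
Accumulation ratio R = 1/(1 − f) ≈ 1/0.2783 ≈ 3.5932.
Single-dose peak C₀ = D/Vd = 2382/210 ≈ 11.343 mg/L.
Steady-state peak Cmax,ss = C₀·R ≈ 11.343 × 3.5932 ≈ 40.758 mg/L.
Peak 40.8 mg/L vs MTC 59 mg/L: below toxic threshold.

40.8 mg/L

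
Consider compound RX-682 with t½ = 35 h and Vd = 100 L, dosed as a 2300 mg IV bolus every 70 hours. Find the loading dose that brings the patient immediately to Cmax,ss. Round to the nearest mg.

3067 mg

f = (1/2)^(70/35) ≈ 0.250000; accumulation ratio R = 1/(1−f) ≈ 1.33333.
Loading dose to hit Cmax,ss on first dose: D_load = D_maint·R ≈ 2300 × 1.33333 ≈ 3066.66 mg.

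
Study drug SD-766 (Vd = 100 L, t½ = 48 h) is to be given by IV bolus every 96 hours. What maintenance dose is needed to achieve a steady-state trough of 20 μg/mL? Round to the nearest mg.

τ/t½ = 96/48 ≈ 2, so f = (1/2)^(96/48) ≈ 0.250000.
Cmin,ss = (D/Vd)·f/(1−f), so D = Cmin,ss·Vd·(1−f)/f.
D = 20 × 100 × (1−f)/f ≈ 20 × 100 × 3.00000 ≈ 6000.00 mg.

6000 mg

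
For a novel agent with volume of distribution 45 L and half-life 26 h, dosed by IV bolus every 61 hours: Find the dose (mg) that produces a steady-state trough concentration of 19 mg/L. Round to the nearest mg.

3492 mg

τ/t½ = 61/26 ≈ 2.3462, so f = (1/2)^(61/26) ≈ 0.196670.
Cmin,ss = (D/Vd)·f/(1−f), so D = Cmin,ss·Vd·(1−f)/f.
D = 19 × 45 × (1−f)/f ≈ 19 × 45 × 4.08466 ≈ 3492.38 mg.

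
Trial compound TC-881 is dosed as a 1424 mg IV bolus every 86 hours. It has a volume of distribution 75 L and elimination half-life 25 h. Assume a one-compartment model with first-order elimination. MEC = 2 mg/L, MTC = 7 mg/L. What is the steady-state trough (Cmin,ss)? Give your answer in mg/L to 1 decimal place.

1.9 mg/L

τ/t½ = 86/25 ≈ 3.44, so fraction remaining f = (1/2)^(86/25) ≈ 0.0921.
At steady state, accumulation factor R = 1/(1 − e^(−kτ)) ≈ 1.1014.
Each bolus raises the concentration by D/Vd = 1424/75 ≈ 18.987 mg/L.
Cmax,ss = C₀/(1 − f) ≈ 18.987/0.9079 ≈ 20.913 mg/L.
Steady-state trough Cmin,ss = Cmax,ss·f ≈ 20.913 × 0.0921 ≈ 1.926 mg/L.
Trough 1.9 mg/L vs MEC 2 mg/L: subtherapeutic.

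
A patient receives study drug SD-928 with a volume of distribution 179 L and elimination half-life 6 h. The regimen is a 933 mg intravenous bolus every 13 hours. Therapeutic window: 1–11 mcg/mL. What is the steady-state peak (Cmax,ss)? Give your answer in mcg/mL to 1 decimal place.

Over one 13-h interval, 13/6 ≈ 2.1667 half-lives elapse, leaving f ≈ 0.2227 of each dose.
At steady state, accumulation factor R = 1/(1 − e^(−kτ)) ≈ 1.2865.
Single-dose peak C₀ = D/Vd = 933/179 ≈ 5.212 mcg/mL.
Cmax,ss = C₀/(1 − f) ≈ 5.212/0.7773 ≈ 6.705 mcg/mL.
Peak 6.7 mcg/mL vs MTC 11 mcg/mL: below toxic threshold.

6.7 mcg/mL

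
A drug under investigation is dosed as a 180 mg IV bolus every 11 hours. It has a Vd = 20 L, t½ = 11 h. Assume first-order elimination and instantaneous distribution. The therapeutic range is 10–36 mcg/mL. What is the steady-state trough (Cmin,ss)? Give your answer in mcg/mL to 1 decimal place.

9.0 mcg/mL

The dosing interval is 1 half-life, so f = 2^(−1) = 0.5.
Accumulation ratio R = 1/(1 − f) = 1/0.5 = 2/1.
Single-dose peak C₀ = D/Vd = 180/20 = 9 mcg/mL.
Steady-state peak Cmax,ss = C₀·R = 9 × 2/1 ≈ 18.000 mcg/mL.
Steady-state trough Cmin,ss = Cmax,ss·f ≈ 18.000 × 0.5 ≈ 9.000 mcg/mL.
Trough 9.0 mcg/mL vs MEC 10 mcg/mL: subtherapeutic.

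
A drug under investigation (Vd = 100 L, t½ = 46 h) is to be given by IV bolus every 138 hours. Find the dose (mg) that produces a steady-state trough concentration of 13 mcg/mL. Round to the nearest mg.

τ/t½ = 138/46 ≈ 3, so f = (1/2)^(138/46) ≈ 0.125000.
Cmin,ss = (D/Vd)·f/(1−f), so D = Cmin,ss·Vd·(1−f)/f.
D = 13 × 100 × (1−f)/f ≈ 13 × 100 × 7.00000 ≈ 9100.00 mg.

9100 mg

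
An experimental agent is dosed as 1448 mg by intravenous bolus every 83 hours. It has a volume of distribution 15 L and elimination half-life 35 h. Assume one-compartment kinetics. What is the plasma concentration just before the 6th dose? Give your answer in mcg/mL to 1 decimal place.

f = (1/2)^(τ/t½) = (1/2)^(83/35) ≈ 0.1933.
C₀ = D/Vd = 1448/15 ≈ 96.533 mcg/mL.
Before the 6th dose, 5 doses have been given. Superposition: Cmin = C₀·(f + f² + … + f^5).
≈ 96.533 × (0.1933 + 0.0374 + 0.0072 + 0.0014 + 0.0003) ≈ 96.533 × 0.2396 ≈ 23.129 mcg/mL.

23.1 mcg/mL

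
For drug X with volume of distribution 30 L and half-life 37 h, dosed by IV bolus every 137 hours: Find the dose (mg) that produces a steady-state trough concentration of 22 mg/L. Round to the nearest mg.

7933 mg

τ/t½ = 137/37 ≈ 3.7027, so f = (1/2)^(137/37) ≈ 0.076803.
Cmin,ss = (D/Vd)·f/(1−f), so D = Cmin,ss·Vd·(1−f)/f.
D = 22 × 30 × (1−f)/f ≈ 22 × 30 × 12.02032 ≈ 7933.41 mg.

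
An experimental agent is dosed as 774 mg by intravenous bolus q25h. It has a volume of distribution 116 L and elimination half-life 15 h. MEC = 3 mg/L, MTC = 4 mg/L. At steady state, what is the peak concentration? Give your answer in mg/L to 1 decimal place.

9.7 mg/L

Over one 25-h interval, 25/15 ≈ 1.6667 half-lives elapse, leaving f ≈ 0.3150 of each dose.
Accumulation ratio R = 1/(1 − f) ≈ 1/0.6850 ≈ 1.4599.
Single-dose peak C₀ = D/Vd = 774/116 ≈ 6.672 mg/L.
Steady-state peak Cmax,ss = C₀·R ≈ 6.672 × 1.4599 ≈ 9.740 mg/L.
Peak 9.7 mg/L vs MTC 4 mg/L: exceeds toxic threshold.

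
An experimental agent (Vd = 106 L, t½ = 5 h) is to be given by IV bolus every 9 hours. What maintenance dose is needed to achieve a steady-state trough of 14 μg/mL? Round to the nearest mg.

τ/t½ = 9/5 ≈ 1.8, so f = (1/2)^(9/5) ≈ 0.287175.
Cmin,ss = (D/Vd)·f/(1−f), so D = Cmin,ss·Vd·(1−f)/f.
D = 14 × 106 × (1−f)/f ≈ 14 × 106 × 2.48220 ≈ 3683.58 mg.

3684 mg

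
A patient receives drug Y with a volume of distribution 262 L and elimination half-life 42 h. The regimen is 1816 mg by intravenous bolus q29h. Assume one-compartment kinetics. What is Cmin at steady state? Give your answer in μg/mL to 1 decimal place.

11.3 μg/mL

τ/t½ = 29/42 ≈ 0.69048, so fraction remaining f = (1/2)^(29/42) ≈ 0.6196.
At steady state, accumulation factor R = 1/(1 − e^(−kτ)) ≈ 2.6288.
Single-dose peak C₀ = D/Vd = 1816/262 ≈ 6.931 μg/mL.
Cmax,ss = C₀/(1 − f) ≈ 6.931/0.3804 ≈ 18.220 μg/mL.
Steady-state trough Cmin,ss = Cmax,ss·f ≈ 18.220 × 0.6196 ≈ 11.289 μg/mL.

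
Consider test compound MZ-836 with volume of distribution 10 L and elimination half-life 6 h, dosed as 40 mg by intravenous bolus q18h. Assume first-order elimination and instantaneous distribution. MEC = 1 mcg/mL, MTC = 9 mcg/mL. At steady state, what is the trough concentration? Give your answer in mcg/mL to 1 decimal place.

The dosing interval is 3 half-lives, so f = 2^(−3) = 0.125.
Accumulation ratio R = 1/(1 − f) = 1/0.875 = 8/7.
Single-dose peak C₀ = D/Vd = 40/10 = 4 mcg/mL.
Steady-state peak Cmax,ss = C₀·R = 4 × 8/7 ≈ 4.571 mcg/mL.
Steady-state trough Cmin,ss = Cmax,ss·f ≈ 4.571 × 0.125 ≈ 0.571 mcg/mL.
Trough 0.6 mcg/mL vs MEC 1 mcg/mL: subtherapeutic.

0.6 mcg/mL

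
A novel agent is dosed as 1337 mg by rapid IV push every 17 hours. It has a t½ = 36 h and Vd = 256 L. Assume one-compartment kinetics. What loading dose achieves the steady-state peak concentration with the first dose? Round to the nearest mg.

4790 mg

f = (1/2)^(17/36) ≈ 0.720853; accumulation ratio R = 1/(1−f) ≈ 3.58234.
Loading dose to hit Cmax,ss on first dose: D_load = D_maint·R ≈ 1337 × 3.58234 ≈ 4789.59 mg.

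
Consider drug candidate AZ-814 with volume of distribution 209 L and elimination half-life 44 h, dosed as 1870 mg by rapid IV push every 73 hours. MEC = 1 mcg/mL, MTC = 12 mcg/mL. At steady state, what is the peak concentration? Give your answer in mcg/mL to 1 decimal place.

Over one 73-h interval, 73/44 ≈ 1.6591 half-lives elapse, leaving f ≈ 0.3166 of each dose.
At steady state, accumulation factor R = 1/(1 − e^(−kτ)) ≈ 1.4633.
Each bolus raises the concentration by D/Vd = 1870/209 ≈ 8.947 mcg/mL.
Cmax,ss = C₀/(1 − f) ≈ 8.947/0.6834 ≈ 13.092 mcg/mL.
Peak 13.1 mcg/mL vs MTC 12 mcg/mL: exceeds toxic threshold.

13.1 mcg/mL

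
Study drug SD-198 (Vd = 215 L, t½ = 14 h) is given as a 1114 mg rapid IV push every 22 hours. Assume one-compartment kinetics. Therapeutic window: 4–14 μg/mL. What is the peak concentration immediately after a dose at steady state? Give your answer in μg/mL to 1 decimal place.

k = ln2/t½ = ln2/14 ≈ 0.049511 h⁻¹; fraction remaining f = e^(−kτ) = e^(−0.049511×22) ≈ 0.3365.
At steady state, accumulation factor R = 1/(1 − e^(−kτ)) ≈ 1.5072.
Each bolus raises the concentration by D/Vd = 1114/215 ≈ 5.181 μg/mL.
Steady-state peak Cmax,ss = C₀·R ≈ 5.181 × 1.5072 ≈ 7.809 μg/mL.
Peak 7.8 μg/mL vs MTC 14 μg/mL: below toxic threshold.

7.8 μg/mL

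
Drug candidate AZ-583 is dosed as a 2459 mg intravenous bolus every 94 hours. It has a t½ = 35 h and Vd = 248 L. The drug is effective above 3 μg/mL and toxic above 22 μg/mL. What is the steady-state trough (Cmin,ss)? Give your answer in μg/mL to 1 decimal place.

k = ln2/t½ = ln2/35 ≈ 0.019804 h⁻¹; fraction remaining f = e^(−kτ) = e^(−0.019804×94) ≈ 0.1554.
Accumulation ratio R = 1/(1 − f) ≈ 1/0.8446 ≈ 1.1840.
Single-dose peak C₀ = D/Vd = 2459/248 ≈ 9.915 μg/mL.
Steady-state peak Cmax,ss = C₀·R ≈ 9.915 × 1.1840 ≈ 11.739 μg/mL.
Steady-state trough Cmin,ss = Cmax,ss·f ≈ 11.739 × 0.1554 ≈ 1.824 μg/mL.
Trough 1.8 μg/mL vs MEC 3 μg/mL: subtherapeutic.

1.8 μg/mL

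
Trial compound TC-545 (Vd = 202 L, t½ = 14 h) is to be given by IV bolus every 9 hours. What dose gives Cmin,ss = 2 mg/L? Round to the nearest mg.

τ/t½ = 9/14 ≈ 0.64286, so f = (1/2)^(9/14) ≈ 0.640443.
Cmin,ss = (D/Vd)·f/(1−f), so D = Cmin,ss·Vd·(1−f)/f.
D = 2 × 202 × (1−f)/f ≈ 2 × 202 × 0.56142 ≈ 226.81 mg.

227 mg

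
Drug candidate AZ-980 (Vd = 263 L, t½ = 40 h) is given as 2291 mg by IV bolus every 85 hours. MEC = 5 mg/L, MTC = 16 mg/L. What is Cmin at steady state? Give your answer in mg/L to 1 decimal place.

2.6 mg/L

τ/t½ = 85/40 ≈ 2.125, so fraction remaining f = (1/2)^(85/40) ≈ 0.2293.
Single-dose peak C₀ = D/Vd = 2291/263 ≈ 8.711 mg/L.
Steady-state trough Cmin,ss = C₀·f/(1−f) ≈ 8.711 × 0.2293/0.7707 ≈ 2.592 mg/L.
Trough 2.6 mg/L vs MEC 5 mg/L: subtherapeutic.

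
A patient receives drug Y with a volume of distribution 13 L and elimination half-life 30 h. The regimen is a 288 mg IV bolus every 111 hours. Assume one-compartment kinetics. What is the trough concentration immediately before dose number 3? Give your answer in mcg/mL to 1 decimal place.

1.8 mcg/mL

f = (1/2)^(τ/t½) = (1/2)^(111/30) ≈ 0.0769.
C₀ = D/Vd = 288/13 ≈ 22.154 mcg/mL.
Before the 3rd dose, 2 doses have been given. Superposition: Cmin = C₀·(f + f²).
≈ 22.154 × (0.0769 + 0.0059) ≈ 22.154 × 0.0828 ≈ 1.834 mcg/mL.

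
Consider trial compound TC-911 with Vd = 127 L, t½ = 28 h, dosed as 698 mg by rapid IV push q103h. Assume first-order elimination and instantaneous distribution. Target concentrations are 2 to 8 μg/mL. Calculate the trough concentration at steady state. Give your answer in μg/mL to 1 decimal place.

Over one 103-h interval, 103/28 ≈ 3.6786 half-lives elapse, leaving f ≈ 0.0781 of each dose.
Accumulation ratio R = 1/(1 − f) ≈ 1/0.9219 ≈ 1.0847.
Each bolus raises the concentration by D/Vd = 698/127 ≈ 5.496 μg/mL.
Steady-state peak Cmax,ss = C₀·R ≈ 5.496 × 1.0847 ≈ 5.962 μg/mL.
Steady-state trough Cmin,ss = Cmax,ss·f ≈ 5.962 × 0.0781 ≈ 0.466 μg/mL.
Trough 0.5 μg/mL vs MEC 2 μg/mL: subtherapeutic.

0.5 μg/mL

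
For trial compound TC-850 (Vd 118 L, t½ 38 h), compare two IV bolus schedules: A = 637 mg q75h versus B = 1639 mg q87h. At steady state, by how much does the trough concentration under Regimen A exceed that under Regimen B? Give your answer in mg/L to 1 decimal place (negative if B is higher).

Regimen A: f = (1/2)^(75/38) ≈ 0.2546; Cmin,ss = (637/118)·f/(1−f) ≈ 1.844 mg/L.
Regimen B: f = (1/2)^(87/38) ≈ 0.2046; Cmin,ss = (1639/118)·f/(1−f) ≈ 3.573 mg/L.
Difference ≈ 1.844 − 3.573 ≈ -1.729 mg/L.

-1.7 mg/L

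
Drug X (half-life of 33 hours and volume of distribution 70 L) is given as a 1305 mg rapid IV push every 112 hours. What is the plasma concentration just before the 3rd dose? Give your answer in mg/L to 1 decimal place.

f = (1/2)^(τ/t½) = (1/2)^(112/33) ≈ 0.0951.
C₀ = D/Vd = 1305/70 ≈ 18.643 mg/L.
Before the 3rd dose, 2 doses have been given. Superposition: Cmin = C₀·(f + f²).
≈ 18.643 × (0.0951 + 0.0090) ≈ 18.643 × 0.1041 ≈ 1.941 mg/L.

1.9 mg/L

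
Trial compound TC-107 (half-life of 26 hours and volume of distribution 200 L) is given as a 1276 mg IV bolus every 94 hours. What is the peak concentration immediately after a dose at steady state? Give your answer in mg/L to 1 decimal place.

6.9 mg/L

k = ln2/t½ = ln2/26 ≈ 0.026660 h⁻¹; fraction remaining f = e^(−kτ) = e^(−0.026660×94) ≈ 0.0816.
Accumulation ratio R = 1/(1 − f) ≈ 1/0.9184 ≈ 1.0889.
Each bolus raises the concentration by D/Vd = 1276/200 ≈ 6.380 mg/L.
Cmax,ss = C₀/(1 − f) ≈ 6.380/0.9184 ≈ 6.947 mg/L.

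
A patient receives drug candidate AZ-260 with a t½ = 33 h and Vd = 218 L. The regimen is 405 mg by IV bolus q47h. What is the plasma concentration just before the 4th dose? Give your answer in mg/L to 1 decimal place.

f = (1/2)^(τ/t½) = (1/2)^(47/33) ≈ 0.3726.
C₀ = D/Vd = 405/218 ≈ 1.858 mg/L.
Before the 4th dose, 3 doses have been given. Superposition: Cmin = C₀·(f + f² + … + f^3).
≈ 1.858 × (0.3726 + 0.1388 + 0.0517) ≈ 1.858 × 0.5631 ≈ 1.046 mg/L.

1.0 mg/L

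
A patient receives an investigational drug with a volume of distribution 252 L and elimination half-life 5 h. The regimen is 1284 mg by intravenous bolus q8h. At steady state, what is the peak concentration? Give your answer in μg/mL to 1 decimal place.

7.6 μg/mL

τ/t½ = 8/5 ≈ 1.6, so fraction remaining f = (1/2)^(8/5) ≈ 0.3299.
At steady state, accumulation factor R = 1/(1 − e^(−kτ)) ≈ 1.4923.
Single-dose peak C₀ = D/Vd = 1284/252 ≈ 5.095 μg/mL.
Steady-state peak Cmax,ss = C₀·R ≈ 5.095 × 1.4923 ≈ 7.603 μg/mL.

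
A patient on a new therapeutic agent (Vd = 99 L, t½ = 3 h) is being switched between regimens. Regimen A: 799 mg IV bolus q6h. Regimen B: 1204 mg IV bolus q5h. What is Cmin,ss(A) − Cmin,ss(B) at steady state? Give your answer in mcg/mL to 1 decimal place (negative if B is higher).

Regimen A: f = (1/2)^(6/3) ≈ 0.2500; Cmin,ss = (799/99)·f/(1−f) ≈ 2.690 mcg/mL.
Regimen B: f = (1/2)^(5/3) ≈ 0.3150; Cmin,ss = (1204/99)·f/(1−f) ≈ 5.593 mcg/mL.
Difference ≈ 2.690 − 5.593 ≈ -2.903 mcg/mL.

-2.9 mcg/mL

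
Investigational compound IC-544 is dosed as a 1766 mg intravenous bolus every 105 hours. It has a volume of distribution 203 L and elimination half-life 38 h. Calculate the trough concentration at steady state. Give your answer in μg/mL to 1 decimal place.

1.5 μg/mL

Over one 105-h interval, 105/38 ≈ 2.7632 half-lives elapse, leaving f ≈ 0.1473 of each dose.
Each bolus raises the concentration by D/Vd = 1766/203 ≈ 8.700 μg/mL.
Steady-state trough Cmin,ss = C₀·f/(1−f) ≈ 8.700 × 0.1473/0.8527 ≈ 1.503 μg/mL.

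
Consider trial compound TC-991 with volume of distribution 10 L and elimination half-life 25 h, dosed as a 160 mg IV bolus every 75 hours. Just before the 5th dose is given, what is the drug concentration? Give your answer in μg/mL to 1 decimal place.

f = (1/2)^(τ/t½) = (1/2)^(75/25) ≈ 0.1250.
C₀ = D/Vd = 160/10 ≈ 16.000 μg/mL.
Before the 5th dose, 4 doses have been given. Superposition: Cmin = C₀·(f + f² + … + f^4).
≈ 16.000 × (0.1250 + 0.0156 + 0.0020 + 0.0002) ≈ 16.000 × 0.1428 ≈ 2.285 μg/mL.

2.3 μg/mL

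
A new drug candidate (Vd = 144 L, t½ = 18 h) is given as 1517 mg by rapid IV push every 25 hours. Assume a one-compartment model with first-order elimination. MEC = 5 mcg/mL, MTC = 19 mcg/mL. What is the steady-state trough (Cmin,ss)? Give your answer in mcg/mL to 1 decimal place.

6.5 mcg/mL

k = ln2/t½ = ln2/18 ≈ 0.038508 h⁻¹; fraction remaining f = e^(−kτ) = e^(−0.038508×25) ≈ 0.3819.
Accumulation ratio R = 1/(1 − f) ≈ 1/0.6181 ≈ 1.6179.
Single-dose peak C₀ = D/Vd = 1517/144 ≈ 10.535 mcg/mL.
Steady-state peak Cmax,ss = C₀·R ≈ 10.535 × 1.6179 ≈ 17.045 mcg/mL.
Steady-state trough Cmin,ss = Cmax,ss·f ≈ 17.045 × 0.3819 ≈ 6.509 mcg/mL.
Trough 6.5 mcg/mL vs MEC 5 mcg/mL: adequate.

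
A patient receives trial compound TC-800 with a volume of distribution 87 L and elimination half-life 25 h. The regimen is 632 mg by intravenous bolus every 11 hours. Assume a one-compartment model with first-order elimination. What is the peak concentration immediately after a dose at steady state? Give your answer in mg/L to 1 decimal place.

k = ln2/t½ = ln2/25 ≈ 0.027726 h⁻¹; fraction remaining f = e^(−kτ) = e^(−0.027726×11) ≈ 0.7371.
At steady state, accumulation factor R = 1/(1 − e^(−kτ)) ≈ 3.8037.
Each bolus raises the concentration by D/Vd = 632/87 ≈ 7.264 mg/L.
Steady-state peak Cmax,ss = C₀·R ≈ 7.264 × 3.8037 ≈ 27.630 mg/L.

27.6 mg/L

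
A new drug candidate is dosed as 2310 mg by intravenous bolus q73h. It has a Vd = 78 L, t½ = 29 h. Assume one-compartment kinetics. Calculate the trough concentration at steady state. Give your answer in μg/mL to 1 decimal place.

k = ln2/t½ = ln2/29 ≈ 0.023902 h⁻¹; fraction remaining f = e^(−kτ) = e^(−0.023902×73) ≈ 0.1747.
At steady state, accumulation factor R = 1/(1 − e^(−kτ)) ≈ 1.2117.
Each bolus raises the concentration by D/Vd = 2310/78 ≈ 29.615 μg/mL.
Cmax,ss = C₀/(1 − f) ≈ 29.615/0.8253 ≈ 35.884 μg/mL.
Steady-state trough Cmin,ss = Cmax,ss·f ≈ 35.884 × 0.1747 ≈ 6.269 μg/mL.

6.3 μg/mL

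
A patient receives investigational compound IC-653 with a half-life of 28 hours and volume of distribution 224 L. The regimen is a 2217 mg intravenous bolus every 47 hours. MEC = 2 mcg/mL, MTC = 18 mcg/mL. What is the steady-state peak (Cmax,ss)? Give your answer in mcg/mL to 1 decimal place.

14.4 mcg/mL

k = ln2/t½ = ln2/28 ≈ 0.024755 h⁻¹; fraction remaining f = e^(−kτ) = e^(−0.024755×47) ≈ 0.3124.
At steady state, accumulation factor R = 1/(1 − e^(−kτ)) ≈ 1.4543.
Each bolus raises the concentration by D/Vd = 2217/224 ≈ 9.897 mcg/mL.
Steady-state peak Cmax,ss = C₀·R ≈ 9.897 × 1.4543 ≈ 14.393 mcg/mL.
Peak 14.4 mcg/mL vs MTC 18 mcg/mL: below toxic threshold.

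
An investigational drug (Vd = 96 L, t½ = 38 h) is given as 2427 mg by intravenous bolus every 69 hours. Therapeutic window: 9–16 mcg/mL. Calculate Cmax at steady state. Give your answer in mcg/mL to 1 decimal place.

Over one 69-h interval, 69/38 ≈ 1.8158 half-lives elapse, leaving f ≈ 0.2840 of each dose.
At steady state, accumulation factor R = 1/(1 − e^(−kτ)) ≈ 1.3966.
Each bolus raises the concentration by D/Vd = 2427/96 ≈ 25.281 mcg/mL.
Steady-state peak Cmax,ss = C₀·R ≈ 25.281 × 1.3966 ≈ 35.307 mcg/mL.
Peak 35.3 mcg/mL vs MTC 16 mcg/mL: exceeds toxic threshold.

35.3 mcg/mL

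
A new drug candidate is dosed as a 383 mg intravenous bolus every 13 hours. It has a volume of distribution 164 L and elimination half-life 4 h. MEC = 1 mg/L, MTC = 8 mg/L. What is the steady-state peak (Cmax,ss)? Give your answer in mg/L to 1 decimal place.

2.6 mg/L

τ/t½ = 13/4 ≈ 3.25, so fraction remaining f = (1/2)^(13/4) ≈ 0.1051.
Accumulation ratio R = 1/(1 − f) ≈ 1/0.8949 ≈ 1.1174.
Single-dose peak C₀ = D/Vd = 383/164 ≈ 2.335 mg/L.
Steady-state peak Cmax,ss = C₀·R ≈ 2.335 × 1.1174 ≈ 2.609 mg/L.
Peak 2.6 mg/L vs MTC 8 mg/L: below toxic threshold.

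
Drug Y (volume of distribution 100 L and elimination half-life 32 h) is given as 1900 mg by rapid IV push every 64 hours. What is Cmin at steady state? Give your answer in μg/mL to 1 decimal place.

The dosing interval is 2 half-lives, so f = 2^(−2) = 0.25.
Accumulation ratio R = 1/(1 − f) = 1/0.75 = 4/3.
Single-dose peak C₀ = D/Vd = 1900/100 = 19 μg/mL.
Steady-state peak Cmax,ss = C₀·R = 19 × 4/3 ≈ 25.333 μg/mL.
Steady-state trough Cmin,ss = Cmax,ss·f ≈ 25.333 × 0.25 ≈ 6.333 μg/mL.

6.3 μg/mL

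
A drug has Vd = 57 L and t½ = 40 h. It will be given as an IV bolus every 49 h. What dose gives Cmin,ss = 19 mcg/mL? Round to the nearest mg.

τ/t½ = 49/40 ≈ 1.225, so f = (1/2)^(49/40) ≈ 0.427798.
Cmin,ss = (D/Vd)·f/(1−f), so D = Cmin,ss·Vd·(1−f)/f.
D = 19 × 57 × (1−f)/f ≈ 19 × 57 × 1.33755 ≈ 1448.57 mg.

1449 mg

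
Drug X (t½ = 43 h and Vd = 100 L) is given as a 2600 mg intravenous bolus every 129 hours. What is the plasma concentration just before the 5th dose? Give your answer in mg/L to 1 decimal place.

3.7 mg/L

f = (1/2)^(τ/t½) = (1/2)^(129/43) ≈ 0.1250.
C₀ = D/Vd = 2600/100 ≈ 26.000 mg/L.
Before the 5th dose, 4 doses have been given. Superposition: Cmin = C₀·(f + f² + … + f^4).
≈ 26.000 × (0.1250 + 0.0156 + 0.0020 + 0.0002) ≈ 26.000 × 0.1428 ≈ 3.713 mg/L.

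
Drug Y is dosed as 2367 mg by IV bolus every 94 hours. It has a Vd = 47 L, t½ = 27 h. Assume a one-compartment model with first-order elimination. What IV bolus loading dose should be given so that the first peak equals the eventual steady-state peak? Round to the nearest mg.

f = (1/2)^(94/27) ≈ 0.089530; accumulation ratio R = 1/(1−f) ≈ 1.09833.
Loading dose to hit Cmax,ss on first dose: D_load = D_maint·R ≈ 2367 × 1.09833 ≈ 2599.75 mg.

2600 mg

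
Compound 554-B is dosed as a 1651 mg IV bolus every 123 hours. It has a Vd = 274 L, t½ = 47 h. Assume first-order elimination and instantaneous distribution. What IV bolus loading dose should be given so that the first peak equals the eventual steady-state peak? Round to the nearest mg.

f = (1/2)^(123/47) ≈ 0.163004; accumulation ratio R = 1/(1−f) ≈ 1.19475.
Loading dose to hit Cmax,ss on first dose: D_load = D_maint·R ≈ 1651 × 1.19475 ≈ 1972.53 mg.

1973 mg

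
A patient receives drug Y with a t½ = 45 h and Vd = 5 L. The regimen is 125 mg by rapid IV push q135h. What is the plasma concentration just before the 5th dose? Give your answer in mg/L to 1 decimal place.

3.6 mg/L

f = (1/2)^(τ/t½) = (1/2)^(135/45) ≈ 0.1250.
C₀ = D/Vd = 125/5 ≈ 25.000 mg/L.
Before the 5th dose, 4 doses have been given. Superposition: Cmin = C₀·(f + f² + … + f^4).
≈ 25.000 × (0.1250 + 0.0156 + 0.0020 + 0.0002) ≈ 25.000 × 0.1428 ≈ 3.570 mg/L.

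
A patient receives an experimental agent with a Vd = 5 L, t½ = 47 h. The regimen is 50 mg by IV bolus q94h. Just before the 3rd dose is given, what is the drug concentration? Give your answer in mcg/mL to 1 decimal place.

3.1 mcg/mL

f = (1/2)^(τ/t½) = (1/2)^(94/47) ≈ 0.2500.
C₀ = D/Vd = 50/5 ≈ 10.000 mcg/mL.
Before the 3rd dose, 2 doses have been given. Superposition: Cmin = C₀·(f + f²).
≈ 10.000 × (0.2500 + 0.0625) ≈ 10.000 × 0.3125 ≈ 3.125 mcg/mL.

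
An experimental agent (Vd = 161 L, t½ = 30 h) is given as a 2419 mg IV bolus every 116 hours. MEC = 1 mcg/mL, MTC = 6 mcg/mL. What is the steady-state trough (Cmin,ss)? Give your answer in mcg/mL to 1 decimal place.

k = ln2/t½ = ln2/30 ≈ 0.023105 h⁻¹; fraction remaining f = e^(−kτ) = e^(−0.023105×116) ≈ 0.0686.
Accumulation ratio R = 1/(1 − f) ≈ 1/0.9314 ≈ 1.0737.
Each bolus raises the concentration by D/Vd = 2419/161 ≈ 15.025 mcg/mL.
Steady-state peak Cmax,ss = C₀·R ≈ 15.025 × 1.0737 ≈ 16.132 mcg/mL.
Steady-state trough Cmin,ss = Cmax,ss·f ≈ 16.132 × 0.0686 ≈ 1.107 mcg/mL.
Trough 1.1 mcg/mL vs MEC 1 mcg/mL: adequate.

1.1 mcg/mL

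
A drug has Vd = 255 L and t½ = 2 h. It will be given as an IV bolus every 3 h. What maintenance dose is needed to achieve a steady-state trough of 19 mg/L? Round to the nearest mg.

τ/t½ = 3/2 ≈ 1.5, so f = (1/2)^(3/2) ≈ 0.353553.
Cmin,ss = (D/Vd)·f/(1−f), so D = Cmin,ss·Vd·(1−f)/f.
D = 19 × 255 × (1−f)/f ≈ 19 × 255 × 1.82843 ≈ 8858.74 mg.

8859 mg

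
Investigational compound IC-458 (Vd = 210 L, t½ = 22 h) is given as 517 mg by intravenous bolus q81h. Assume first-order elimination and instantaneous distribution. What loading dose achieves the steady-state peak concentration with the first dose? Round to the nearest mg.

561 mg

f = (1/2)^(81/22) ≈ 0.077922; accumulation ratio R = 1/(1−f) ≈ 1.08451.
Loading dose to hit Cmax,ss on first dose: D_load = D_maint·R ≈ 517 × 1.08451 ≈ 560.69 mg.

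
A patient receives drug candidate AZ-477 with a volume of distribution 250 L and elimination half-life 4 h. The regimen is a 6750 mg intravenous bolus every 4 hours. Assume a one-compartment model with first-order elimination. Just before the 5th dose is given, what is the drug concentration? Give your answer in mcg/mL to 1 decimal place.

f = (1/2)^(τ/t½) = (1/2)^(4/4) ≈ 0.5000.
C₀ = D/Vd = 6750/250 ≈ 27.000 mcg/mL.
Before the 5th dose, 4 doses have been given. Superposition: Cmin = C₀·(f + f² + … + f^4).
≈ 27.000 × (0.5000 + 0.2500 + 0.1250 + 0.0625) ≈ 27.000 × 0.9375 ≈ 25.312 mcg/mL.

25.3 mcg/mL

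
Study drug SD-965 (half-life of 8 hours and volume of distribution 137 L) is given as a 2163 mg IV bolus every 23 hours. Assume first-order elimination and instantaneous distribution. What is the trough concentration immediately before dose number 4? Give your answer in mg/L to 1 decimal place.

2.5 mg/L

f = (1/2)^(τ/t½) = (1/2)^(23/8) ≈ 0.1363.
C₀ = D/Vd = 2163/137 ≈ 15.788 mg/L.
Before the 4th dose, 3 doses have been given. Superposition: Cmin = C₀·(f + f² + … + f^3).
≈ 15.788 × (0.1363 + 0.0186 + 0.0025) ≈ 15.788 × 0.1574 ≈ 2.485 mg/L.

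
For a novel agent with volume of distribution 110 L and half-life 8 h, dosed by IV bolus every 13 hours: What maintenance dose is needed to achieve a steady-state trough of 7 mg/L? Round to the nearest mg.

1605 mg

τ/t½ = 13/8 ≈ 1.625, so f = (1/2)^(13/8) ≈ 0.324210.
Cmin,ss = (D/Vd)·f/(1−f), so D = Cmin,ss·Vd·(1−f)/f.
D = 7 × 110 × (1−f)/f ≈ 7 × 110 × 2.08442 ≈ 1605.00 mg.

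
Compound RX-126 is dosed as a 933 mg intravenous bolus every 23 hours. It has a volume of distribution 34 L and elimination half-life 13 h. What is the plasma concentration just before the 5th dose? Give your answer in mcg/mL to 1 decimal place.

11.3 mcg/mL

f = (1/2)^(τ/t½) = (1/2)^(23/13) ≈ 0.2934.
C₀ = D/Vd = 933/34 ≈ 27.441 mcg/mL.
Before the 5th dose, 4 doses have been given. Superposition: Cmin = C₀·(f + f² + … + f^4).
≈ 27.441 × (0.2934 + 0.0861 + 0.0253 + 0.0074) ≈ 27.441 × 0.4122 ≈ 11.311 mcg/mL.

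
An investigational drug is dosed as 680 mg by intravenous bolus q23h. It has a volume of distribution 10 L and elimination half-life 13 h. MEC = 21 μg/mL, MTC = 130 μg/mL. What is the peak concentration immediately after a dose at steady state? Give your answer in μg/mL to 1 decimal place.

k = ln2/t½ = ln2/13 ≈ 0.053319 h⁻¹; fraction remaining f = e^(−kτ) = e^(−0.053319×23) ≈ 0.2934.
At steady state, accumulation factor R = 1/(1 − e^(−kτ)) ≈ 1.4152.
Single-dose peak C₀ = D/Vd = 680/10 ≈ 68.000 μg/mL.
Steady-state peak Cmax,ss = C₀·R ≈ 68.000 × 1.4152 ≈ 96.234 μg/mL.
Peak 96.2 μg/mL vs MTC 130 μg/mL: below toxic threshold.

96.2 μg/mL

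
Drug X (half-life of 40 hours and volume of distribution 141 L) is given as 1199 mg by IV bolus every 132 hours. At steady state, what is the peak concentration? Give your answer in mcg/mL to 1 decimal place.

9.5 mcg/mL

Over one 132-h interval, 132/40 ≈ 3.3 half-lives elapse, leaving f ≈ 0.1015 of each dose.
At steady state, accumulation factor R = 1/(1 − e^(−kτ)) ≈ 1.1130.
Single-dose peak C₀ = D/Vd = 1199/141 ≈ 8.504 mcg/mL.
Steady-state peak Cmax,ss = C₀·R ≈ 8.504 × 1.1130 ≈ 9.465 mcg/mL.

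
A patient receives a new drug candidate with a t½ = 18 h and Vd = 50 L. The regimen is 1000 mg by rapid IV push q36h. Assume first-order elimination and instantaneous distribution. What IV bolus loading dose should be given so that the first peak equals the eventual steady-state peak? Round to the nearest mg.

f = (1/2)^(36/18) ≈ 0.250000; accumulation ratio R = 1/(1−f) ≈ 1.33333.
Loading dose to hit Cmax,ss on first dose: D_load = D_maint·R ≈ 1000 × 1.33333 ≈ 1333.33 mg.

1333 mg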